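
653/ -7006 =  - 1 + 6353/7006 = - 0.09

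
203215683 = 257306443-54090760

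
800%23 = 18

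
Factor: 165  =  3^1*5^1 * 11^1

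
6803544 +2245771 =9049315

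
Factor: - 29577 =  - 3^1 * 9859^1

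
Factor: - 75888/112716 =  - 2^2*17^1*101^( - 1)=- 68/101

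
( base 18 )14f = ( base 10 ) 411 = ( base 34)C3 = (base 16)19b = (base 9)506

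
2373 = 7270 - 4897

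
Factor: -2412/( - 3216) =3/4 =2^ ( - 2 ) * 3^1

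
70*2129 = 149030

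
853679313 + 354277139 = 1207956452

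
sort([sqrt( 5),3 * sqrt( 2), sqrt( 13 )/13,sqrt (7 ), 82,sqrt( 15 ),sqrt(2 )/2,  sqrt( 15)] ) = [ sqrt( 13) /13,sqrt( 2)/2,sqrt( 5 ), sqrt(7),sqrt( 15),  sqrt( 15), 3 * sqrt(2 ),82 ] 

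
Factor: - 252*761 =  - 2^2*3^2*7^1*761^1= - 191772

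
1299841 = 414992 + 884849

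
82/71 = 1 +11/71 = 1.15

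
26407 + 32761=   59168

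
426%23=12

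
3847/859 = 3847/859  =  4.48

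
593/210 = 2 +173/210 = 2.82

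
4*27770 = 111080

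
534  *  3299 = 1761666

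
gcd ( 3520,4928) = 704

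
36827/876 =42 + 35/876  =  42.04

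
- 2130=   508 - 2638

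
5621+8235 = 13856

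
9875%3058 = 701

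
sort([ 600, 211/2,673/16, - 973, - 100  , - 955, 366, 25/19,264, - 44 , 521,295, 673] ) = [ - 973, - 955,-100, - 44, 25/19, 673/16, 211/2, 264, 295, 366,521,  600, 673 ] 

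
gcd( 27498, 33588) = 6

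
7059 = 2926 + 4133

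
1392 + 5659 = 7051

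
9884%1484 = 980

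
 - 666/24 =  - 111/4= -27.75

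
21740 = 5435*4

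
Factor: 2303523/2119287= 767841/706429  =  3^1 * 109^(  -  1) * 6481^(-1)*255947^1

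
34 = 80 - 46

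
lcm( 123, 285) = 11685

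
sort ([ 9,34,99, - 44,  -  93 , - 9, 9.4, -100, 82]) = [ -100, - 93, - 44 , - 9,9,9.4, 34,82,  99]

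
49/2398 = 49/2398 = 0.02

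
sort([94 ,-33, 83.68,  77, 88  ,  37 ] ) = [ - 33, 37, 77,83.68,  88, 94]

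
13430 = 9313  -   -4117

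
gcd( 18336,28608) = 96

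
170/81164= 85/40582  =  0.00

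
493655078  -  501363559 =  - 7708481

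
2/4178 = 1/2089 =0.00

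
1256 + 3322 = 4578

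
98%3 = 2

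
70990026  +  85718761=156708787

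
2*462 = 924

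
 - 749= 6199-6948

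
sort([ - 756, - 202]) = [ - 756,  -  202 ] 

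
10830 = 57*190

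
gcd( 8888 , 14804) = 4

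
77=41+36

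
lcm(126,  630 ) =630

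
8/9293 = 8/9293 = 0.00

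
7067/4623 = 7067/4623 = 1.53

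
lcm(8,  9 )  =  72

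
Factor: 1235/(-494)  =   - 2^(-1)*5^1 = - 5/2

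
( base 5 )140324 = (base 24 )9M2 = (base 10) 5714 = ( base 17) 12D2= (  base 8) 13122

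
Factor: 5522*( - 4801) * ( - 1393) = 36929992946 =2^1*7^1*11^1*199^1*251^1*4801^1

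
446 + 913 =1359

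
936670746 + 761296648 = 1697967394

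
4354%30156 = 4354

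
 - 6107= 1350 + -7457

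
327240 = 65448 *5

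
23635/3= 7878 + 1/3 = 7878.33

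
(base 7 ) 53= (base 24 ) 1E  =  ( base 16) 26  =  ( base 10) 38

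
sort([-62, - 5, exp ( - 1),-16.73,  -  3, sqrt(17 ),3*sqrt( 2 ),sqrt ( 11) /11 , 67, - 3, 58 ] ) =[ - 62, - 16.73, - 5, - 3, - 3,sqrt( 11)/11 , exp ( - 1), sqrt (17), 3*sqrt( 2),58, 67 ] 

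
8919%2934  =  117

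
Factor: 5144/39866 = 4/31 = 2^2*31^(  -  1 ) 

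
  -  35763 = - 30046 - 5717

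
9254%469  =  343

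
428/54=7 + 25/27 =7.93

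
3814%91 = 83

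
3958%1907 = 144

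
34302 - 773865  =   - 739563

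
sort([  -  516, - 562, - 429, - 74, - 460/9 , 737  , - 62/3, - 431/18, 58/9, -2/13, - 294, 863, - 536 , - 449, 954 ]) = [ - 562 ,  -  536 ,  -  516, - 449, - 429, - 294, - 74 ,- 460/9, - 431/18 , - 62/3, - 2/13,58/9,737,863,954]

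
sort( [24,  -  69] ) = [  -  69, 24 ] 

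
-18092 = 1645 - 19737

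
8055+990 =9045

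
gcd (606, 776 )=2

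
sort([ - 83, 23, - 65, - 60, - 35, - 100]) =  [ - 100,-83, - 65, - 60,-35,23]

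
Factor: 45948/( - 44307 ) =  - 2^2*3^( - 3)*7^1 = - 28/27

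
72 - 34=38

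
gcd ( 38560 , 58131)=1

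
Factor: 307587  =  3^1*7^1*97^1 * 151^1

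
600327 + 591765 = 1192092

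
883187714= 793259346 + 89928368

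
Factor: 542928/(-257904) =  - 11311/5373 = -  3^( - 3)*199^( -1)*11311^1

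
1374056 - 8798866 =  - 7424810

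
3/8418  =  1/2806 =0.00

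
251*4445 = 1115695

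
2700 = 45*60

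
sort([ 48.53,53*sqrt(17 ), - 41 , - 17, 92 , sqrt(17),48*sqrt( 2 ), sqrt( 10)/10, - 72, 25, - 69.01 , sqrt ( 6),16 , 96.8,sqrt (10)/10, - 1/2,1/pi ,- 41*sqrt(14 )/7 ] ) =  [ - 72, - 69.01 ,  -  41 , - 41*sqrt( 14 )/7, - 17, -1/2,  sqrt ( 10 ) /10 , sqrt(10 ) /10 , 1/pi , sqrt( 6 ), sqrt( 17), 16,25, 48.53, 48* sqrt(2 ),92, 96.8 , 53*sqrt(17)]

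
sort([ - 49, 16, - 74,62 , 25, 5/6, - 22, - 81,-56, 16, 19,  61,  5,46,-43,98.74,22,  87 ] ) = [  -  81, - 74, - 56,-49, -43, - 22,  5/6,5,16,16, 19,22, 25,46,61,62 , 87, 98.74] 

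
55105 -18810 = 36295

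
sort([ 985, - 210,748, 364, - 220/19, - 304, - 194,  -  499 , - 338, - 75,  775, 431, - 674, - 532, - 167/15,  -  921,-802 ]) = [ - 921, -802,  -  674,-532, - 499, - 338,- 304,-210, - 194, - 75,-220/19 , - 167/15, 364, 431 , 748, 775, 985 ]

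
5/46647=5/46647 =0.00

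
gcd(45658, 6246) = 2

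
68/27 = 68/27 = 2.52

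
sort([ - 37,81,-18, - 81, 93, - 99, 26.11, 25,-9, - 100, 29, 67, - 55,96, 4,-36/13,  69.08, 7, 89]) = [-100, - 99 , - 81,  -  55, - 37, - 18, - 9, - 36/13 , 4,7, 25,26.11  ,  29, 67, 69.08 , 81, 89, 93, 96 ]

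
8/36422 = 4/18211 = 0.00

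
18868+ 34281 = 53149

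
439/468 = 439/468 = 0.94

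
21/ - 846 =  - 1 + 275/282  =  -0.02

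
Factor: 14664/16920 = 13/15 =3^( - 1 )*5^(-1 )* 13^1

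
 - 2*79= - 158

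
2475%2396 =79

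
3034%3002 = 32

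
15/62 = 15/62= 0.24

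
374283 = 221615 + 152668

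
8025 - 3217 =4808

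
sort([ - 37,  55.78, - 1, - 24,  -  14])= [ - 37, - 24,  -  14, - 1,55.78 ]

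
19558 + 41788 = 61346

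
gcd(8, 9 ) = 1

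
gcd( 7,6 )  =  1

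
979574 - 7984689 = -7005115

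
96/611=96/611 = 0.16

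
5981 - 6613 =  - 632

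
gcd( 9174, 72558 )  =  834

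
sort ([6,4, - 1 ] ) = [ - 1, 4, 6 ]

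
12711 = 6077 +6634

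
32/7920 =2/495  =  0.00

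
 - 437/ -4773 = 437/4773 = 0.09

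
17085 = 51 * 335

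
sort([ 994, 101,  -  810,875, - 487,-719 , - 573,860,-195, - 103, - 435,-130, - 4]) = [-810, - 719,- 573,-487,-435, - 195, - 130 ,  -  103, - 4 , 101,860,875, 994]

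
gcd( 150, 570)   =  30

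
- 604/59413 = - 1 + 58809/59413 = -0.01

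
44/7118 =22/3559  =  0.01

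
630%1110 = 630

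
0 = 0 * 337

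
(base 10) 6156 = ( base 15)1C56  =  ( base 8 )14014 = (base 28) 7NO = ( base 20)f7g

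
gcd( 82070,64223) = 1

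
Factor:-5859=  - 3^3*7^1*31^1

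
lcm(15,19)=285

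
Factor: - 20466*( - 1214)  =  24845724 = 2^2*3^3*379^1*607^1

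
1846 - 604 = 1242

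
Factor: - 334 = - 2^1*167^1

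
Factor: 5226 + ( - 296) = 2^1*5^1*17^1*29^1 = 4930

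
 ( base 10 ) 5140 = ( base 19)E4A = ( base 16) 1414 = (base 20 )CH0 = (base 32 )50K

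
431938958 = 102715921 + 329223037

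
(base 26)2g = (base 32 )24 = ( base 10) 68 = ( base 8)104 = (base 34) 20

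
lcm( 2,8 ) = 8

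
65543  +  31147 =96690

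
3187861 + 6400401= 9588262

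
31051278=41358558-10307280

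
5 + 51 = 56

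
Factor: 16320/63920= 12/47  =  2^2*3^1*47^( - 1) 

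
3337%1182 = 973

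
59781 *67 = 4005327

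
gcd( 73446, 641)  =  1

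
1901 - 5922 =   -  4021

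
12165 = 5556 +6609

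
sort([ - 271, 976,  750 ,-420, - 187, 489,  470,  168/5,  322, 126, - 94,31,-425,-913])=[ - 913, - 425, - 420, - 271,-187, - 94, 31,168/5 , 126, 322,470,489,  750 , 976]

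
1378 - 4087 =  - 2709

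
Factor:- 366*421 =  - 154086=-2^1 * 3^1 * 61^1 * 421^1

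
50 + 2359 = 2409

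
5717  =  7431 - 1714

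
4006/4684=2003/2342 = 0.86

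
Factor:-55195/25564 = -95/44 = - 2^( - 2)*5^1*11^( - 1 )*19^1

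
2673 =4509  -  1836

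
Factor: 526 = 2^1*263^1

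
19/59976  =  19/59976 = 0.00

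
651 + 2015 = 2666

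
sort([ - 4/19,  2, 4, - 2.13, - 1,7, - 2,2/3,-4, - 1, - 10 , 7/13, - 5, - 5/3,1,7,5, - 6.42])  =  [ - 10,- 6.42,-5 , - 4, - 2.13,-2, - 5/3,-1,-1,  -  4/19 , 7/13,2/3,1,2,4,5, 7 , 7 ] 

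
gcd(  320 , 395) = 5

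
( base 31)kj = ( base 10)639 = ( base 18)1H9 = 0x27f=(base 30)L9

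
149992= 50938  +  99054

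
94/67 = 1  +  27/67=1.40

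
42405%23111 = 19294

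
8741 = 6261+2480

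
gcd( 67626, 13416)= 78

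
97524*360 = 35108640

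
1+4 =5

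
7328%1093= 770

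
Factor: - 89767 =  - 89767^1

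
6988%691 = 78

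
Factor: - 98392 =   -  2^3*7^2*251^1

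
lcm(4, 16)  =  16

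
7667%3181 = 1305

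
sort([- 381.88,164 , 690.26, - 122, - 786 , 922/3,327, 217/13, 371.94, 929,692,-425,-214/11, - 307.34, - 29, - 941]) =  [ - 941, - 786, -425, - 381.88, - 307.34, - 122, - 29 , - 214/11, 217/13, 164, 922/3,327, 371.94, 690.26, 692 , 929 ] 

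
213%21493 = 213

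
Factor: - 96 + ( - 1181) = -1277 = - 1277^1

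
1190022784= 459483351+730539433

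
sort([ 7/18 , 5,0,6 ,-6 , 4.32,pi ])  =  [ - 6,0, 7/18,pi,4.32,  5, 6]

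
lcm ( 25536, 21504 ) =408576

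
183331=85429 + 97902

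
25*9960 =249000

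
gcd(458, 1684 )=2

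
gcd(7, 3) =1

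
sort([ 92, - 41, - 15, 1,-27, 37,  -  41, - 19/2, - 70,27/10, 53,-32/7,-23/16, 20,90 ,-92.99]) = [ - 92.99,-70,- 41, - 41, - 27,-15, - 19/2, - 32/7,-23/16, 1,  27/10,20,37, 53,90, 92] 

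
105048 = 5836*18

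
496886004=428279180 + 68606824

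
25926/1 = 25926 = 25926.00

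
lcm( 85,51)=255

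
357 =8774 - 8417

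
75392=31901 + 43491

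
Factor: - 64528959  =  -3^1 * 11^1*19^1*97^1*1061^1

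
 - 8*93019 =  - 744152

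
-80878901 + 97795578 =16916677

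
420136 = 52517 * 8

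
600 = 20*30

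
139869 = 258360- 118491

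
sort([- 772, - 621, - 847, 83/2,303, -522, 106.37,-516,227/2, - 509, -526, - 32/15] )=[ - 847, - 772,-621,  -  526, - 522, - 516, - 509,  -  32/15,83/2,  106.37,227/2 , 303 ]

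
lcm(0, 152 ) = 0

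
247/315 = 247/315 =0.78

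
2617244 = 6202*422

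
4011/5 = 4011/5 = 802.20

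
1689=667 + 1022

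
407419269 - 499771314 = - 92352045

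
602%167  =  101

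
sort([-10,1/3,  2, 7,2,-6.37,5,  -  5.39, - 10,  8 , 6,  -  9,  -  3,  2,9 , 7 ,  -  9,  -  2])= [ - 10,- 10,-9, - 9, - 6.37,  -  5.39,  -  3,-2,1/3,  2 , 2,  2 , 5,6, 7,7 , 8,9]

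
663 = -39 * ( - 17 ) 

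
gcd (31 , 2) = 1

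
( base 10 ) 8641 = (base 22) HIH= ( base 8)20701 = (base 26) ck9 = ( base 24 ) F01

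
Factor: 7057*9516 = 67154412 = 2^2*3^1*13^1*61^1*7057^1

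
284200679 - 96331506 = 187869173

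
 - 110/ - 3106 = 55/1553 = 0.04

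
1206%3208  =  1206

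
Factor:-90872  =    -  2^3*37^1*307^1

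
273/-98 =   -  39/14 = - 2.79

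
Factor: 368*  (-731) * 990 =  - 266317920= -2^5*3^2 * 5^1*11^1*17^1*23^1 * 43^1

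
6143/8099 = 6143/8099 =0.76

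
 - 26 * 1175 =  - 30550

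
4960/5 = 992 = 992.00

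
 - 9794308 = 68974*( - 142)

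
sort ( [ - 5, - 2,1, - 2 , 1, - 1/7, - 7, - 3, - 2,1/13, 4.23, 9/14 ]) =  [- 7 , - 5, - 3, - 2,  -  2, - 2,- 1/7,1/13, 9/14, 1,1, 4.23 ]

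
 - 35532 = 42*( - 846)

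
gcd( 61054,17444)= 8722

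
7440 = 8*930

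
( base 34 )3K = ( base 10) 122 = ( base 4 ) 1322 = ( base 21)5h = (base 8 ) 172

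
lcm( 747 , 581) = 5229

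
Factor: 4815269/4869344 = 2^( - 5)* 17^(-1)* 43^1*113^1*  991^1*8951^(-1) 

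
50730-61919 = - 11189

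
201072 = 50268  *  4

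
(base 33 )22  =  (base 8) 104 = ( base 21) 35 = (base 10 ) 68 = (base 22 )32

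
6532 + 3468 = 10000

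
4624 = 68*68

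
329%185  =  144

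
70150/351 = 199 + 301/351 = 199.86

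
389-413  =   - 24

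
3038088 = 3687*824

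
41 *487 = 19967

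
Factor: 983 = 983^1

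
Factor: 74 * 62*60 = 275280= 2^4 *3^1*5^1*31^1*37^1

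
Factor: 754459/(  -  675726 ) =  - 2^( -1) * 3^(-1)*137^1*5507^1*112621^( - 1 )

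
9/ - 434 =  - 9/434= -0.02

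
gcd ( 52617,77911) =1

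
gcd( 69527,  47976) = 1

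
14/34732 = 7/17366= 0.00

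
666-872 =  -206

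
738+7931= 8669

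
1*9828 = 9828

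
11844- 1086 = 10758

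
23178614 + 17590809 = 40769423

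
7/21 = 1/3 = 0.33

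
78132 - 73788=4344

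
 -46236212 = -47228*979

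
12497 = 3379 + 9118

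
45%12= 9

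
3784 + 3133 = 6917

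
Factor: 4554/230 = 99/5  =  3^2 * 5^(- 1 )*11^1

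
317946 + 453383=771329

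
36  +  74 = 110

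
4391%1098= 1097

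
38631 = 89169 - 50538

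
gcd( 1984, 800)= 32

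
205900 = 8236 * 25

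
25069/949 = 25069/949 = 26.42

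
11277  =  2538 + 8739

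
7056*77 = 543312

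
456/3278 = 228/1639 = 0.14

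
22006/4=5501 + 1/2 =5501.50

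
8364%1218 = 1056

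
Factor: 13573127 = 59^1*379^1 * 607^1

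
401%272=129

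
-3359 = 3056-6415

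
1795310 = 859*2090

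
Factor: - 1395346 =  - 2^1*697673^1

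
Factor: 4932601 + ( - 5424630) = -492029 =-492029^1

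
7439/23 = 7439/23 = 323.43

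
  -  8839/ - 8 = 1104 + 7/8 = 1104.88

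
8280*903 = 7476840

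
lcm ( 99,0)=0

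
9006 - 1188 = 7818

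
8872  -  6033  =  2839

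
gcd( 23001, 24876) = 3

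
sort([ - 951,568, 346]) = [ - 951,346, 568]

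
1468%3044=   1468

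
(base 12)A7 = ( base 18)71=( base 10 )127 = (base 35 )3M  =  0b1111111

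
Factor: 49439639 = 97^1*509687^1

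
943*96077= 90600611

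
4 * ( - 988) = -3952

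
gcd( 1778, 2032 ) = 254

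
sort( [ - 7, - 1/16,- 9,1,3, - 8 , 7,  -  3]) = [-9,  -  8,-7,-3,  -  1/16 , 1,3,7]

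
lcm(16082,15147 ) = 1302642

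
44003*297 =13068891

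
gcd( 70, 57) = 1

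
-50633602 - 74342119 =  - 124975721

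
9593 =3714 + 5879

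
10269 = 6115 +4154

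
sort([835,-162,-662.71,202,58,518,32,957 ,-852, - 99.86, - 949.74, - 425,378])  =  [ - 949.74, -852 , - 662.71,-425,-162,  -  99.86,32,58,202, 378, 518,835,  957]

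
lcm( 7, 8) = 56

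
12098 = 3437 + 8661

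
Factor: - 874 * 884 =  - 772616 = -2^3*13^1*17^1*19^1*23^1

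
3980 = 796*5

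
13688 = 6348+7340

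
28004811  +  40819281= 68824092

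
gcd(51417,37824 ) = 591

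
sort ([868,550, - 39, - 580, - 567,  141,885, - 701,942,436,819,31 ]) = [ - 701, - 580, - 567 , - 39,31,141,436,550,819, 868,885, 942]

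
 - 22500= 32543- 55043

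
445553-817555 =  - 372002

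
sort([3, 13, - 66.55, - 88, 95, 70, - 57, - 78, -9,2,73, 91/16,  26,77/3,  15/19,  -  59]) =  [- 88, - 78, - 66.55, -59, - 57, - 9, 15/19, 2, 3 , 91/16,13, 77/3,26, 70,  73,  95]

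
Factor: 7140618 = 2^1*3^2 * 19^1*20879^1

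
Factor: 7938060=2^2*3^1*5^1*13^1*10177^1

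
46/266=23/133= 0.17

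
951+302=1253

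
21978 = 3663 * 6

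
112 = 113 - 1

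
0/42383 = 0 =0.00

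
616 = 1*616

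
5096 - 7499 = -2403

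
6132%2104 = 1924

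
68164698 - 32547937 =35616761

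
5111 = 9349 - 4238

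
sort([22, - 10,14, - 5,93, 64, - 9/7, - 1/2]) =[-10,-5, - 9/7,-1/2,14, 22, 64,93]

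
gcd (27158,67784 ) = 74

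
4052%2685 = 1367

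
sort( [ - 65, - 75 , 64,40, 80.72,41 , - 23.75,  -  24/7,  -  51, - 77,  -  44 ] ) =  [  -  77, - 75, - 65,- 51, - 44 , - 23.75, - 24/7, 40,41, 64, 80.72]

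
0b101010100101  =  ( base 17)975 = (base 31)2PS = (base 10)2725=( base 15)c1a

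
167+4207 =4374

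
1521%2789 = 1521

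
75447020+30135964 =105582984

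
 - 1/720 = -1/720 = - 0.00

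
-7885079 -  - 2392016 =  - 5493063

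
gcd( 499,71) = 1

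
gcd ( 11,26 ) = 1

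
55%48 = 7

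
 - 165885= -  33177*5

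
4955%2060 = 835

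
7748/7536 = 1937/1884= 1.03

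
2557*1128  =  2884296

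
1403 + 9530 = 10933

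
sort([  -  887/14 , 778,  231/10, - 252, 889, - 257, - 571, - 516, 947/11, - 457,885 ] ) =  [-571, - 516,-457,-257,-252, - 887/14, 231/10, 947/11,778,  885, 889 ] 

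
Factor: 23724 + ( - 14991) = 3^1*41^1*71^1 = 8733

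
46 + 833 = 879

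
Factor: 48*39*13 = 24336 = 2^4*3^2*13^2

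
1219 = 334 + 885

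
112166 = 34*3299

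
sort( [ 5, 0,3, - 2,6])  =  [ - 2, 0,3,5, 6]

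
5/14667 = 5/14667 = 0.00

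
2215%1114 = 1101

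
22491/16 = 22491/16= 1405.69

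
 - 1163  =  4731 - 5894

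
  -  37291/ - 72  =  517  +  67/72 = 517.93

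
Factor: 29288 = 2^3*7^1*523^1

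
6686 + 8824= 15510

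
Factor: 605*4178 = 2527690 = 2^1*5^1*11^2*2089^1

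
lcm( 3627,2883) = 112437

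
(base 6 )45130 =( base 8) 14256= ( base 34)5FS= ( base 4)1202232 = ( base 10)6318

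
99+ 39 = 138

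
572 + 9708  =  10280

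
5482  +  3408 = 8890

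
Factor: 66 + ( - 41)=5^2 = 25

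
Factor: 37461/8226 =2^(-1 ) * 3^(  -  1 )*457^( - 1 )*12487^1 = 12487/2742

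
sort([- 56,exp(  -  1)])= [-56,exp( - 1) ] 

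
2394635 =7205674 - 4811039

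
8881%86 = 23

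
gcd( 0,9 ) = 9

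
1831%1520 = 311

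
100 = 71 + 29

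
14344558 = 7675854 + 6668704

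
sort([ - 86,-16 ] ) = [ - 86, - 16]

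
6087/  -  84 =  - 2029/28 = -  72.46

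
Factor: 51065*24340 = 1242922100= 2^2*5^2*7^1*1217^1*1459^1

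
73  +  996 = 1069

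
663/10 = 66 + 3/10 =66.30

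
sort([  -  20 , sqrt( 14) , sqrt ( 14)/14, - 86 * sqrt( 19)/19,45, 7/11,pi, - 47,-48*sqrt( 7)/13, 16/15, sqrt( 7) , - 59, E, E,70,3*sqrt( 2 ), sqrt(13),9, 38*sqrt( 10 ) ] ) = [ - 59, - 47, - 20, - 86 *sqrt(19)/19, - 48*sqrt( 7)/13, sqrt( 14)/14, 7/11,16/15, sqrt( 7), E, E, pi,sqrt(13),  sqrt( 14)  ,  3*sqrt( 2 ),9, 45 , 70, 38*sqrt( 10) ] 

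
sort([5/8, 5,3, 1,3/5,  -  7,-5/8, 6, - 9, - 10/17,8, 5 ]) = [ - 9,-7 , - 5/8, - 10/17,3/5,  5/8, 1,  3,5,5,6,8]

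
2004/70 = 28 + 22/35 = 28.63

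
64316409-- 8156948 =72473357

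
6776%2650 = 1476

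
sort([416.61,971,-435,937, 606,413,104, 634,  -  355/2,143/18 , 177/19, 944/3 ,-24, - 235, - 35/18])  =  [ - 435,-235 , - 355/2,-24, -35/18,  143/18, 177/19,104,  944/3,  413,416.61,  606,  634, 937, 971 ] 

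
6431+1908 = 8339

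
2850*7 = 19950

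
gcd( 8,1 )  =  1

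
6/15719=6/15719 = 0.00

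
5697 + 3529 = 9226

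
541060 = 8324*65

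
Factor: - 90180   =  - 2^2*3^3*5^1*167^1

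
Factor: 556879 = 157^1*3547^1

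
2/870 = 1/435 = 0.00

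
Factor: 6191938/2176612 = 3095969/1088306 = 2^(- 1) * 17^ ( - 1 )*32009^(  -  1 ) * 3095969^1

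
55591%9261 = 25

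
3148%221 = 54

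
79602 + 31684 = 111286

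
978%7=5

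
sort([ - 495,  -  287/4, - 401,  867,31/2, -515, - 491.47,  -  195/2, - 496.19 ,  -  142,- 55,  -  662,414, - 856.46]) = [-856.46,-662, - 515,-496.19,  -  495, - 491.47,-401, - 142, - 195/2,  -  287/4, - 55,31/2,414,867 ] 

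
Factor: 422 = 2^1*211^1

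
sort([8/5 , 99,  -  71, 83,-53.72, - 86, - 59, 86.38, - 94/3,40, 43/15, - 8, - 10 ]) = [ - 86, - 71, - 59  , - 53.72, - 94/3 , - 10, - 8 , 8/5,43/15, 40,83, 86.38,99 ] 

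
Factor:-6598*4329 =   -  2^1*3^2 *13^1*37^1*3299^1 = -28562742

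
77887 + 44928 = 122815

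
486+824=1310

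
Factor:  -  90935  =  -5^1*13^1*1399^1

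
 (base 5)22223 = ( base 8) 3033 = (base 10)1563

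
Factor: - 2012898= - 2^1*3^1*19^1 * 17657^1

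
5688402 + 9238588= 14926990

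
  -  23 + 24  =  1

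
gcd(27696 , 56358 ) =6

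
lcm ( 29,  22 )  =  638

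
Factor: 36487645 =5^1*199^1*36671^1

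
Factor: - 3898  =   - 2^1 * 1949^1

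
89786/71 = 89786/71=1264.59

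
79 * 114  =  9006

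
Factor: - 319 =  - 11^1*29^1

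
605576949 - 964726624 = -359149675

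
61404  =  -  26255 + 87659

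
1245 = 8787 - 7542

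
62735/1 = 62735=62735.00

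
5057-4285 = 772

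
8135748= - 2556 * ( - 3183 ) 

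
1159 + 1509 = 2668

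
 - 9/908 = -1+899/908   =  - 0.01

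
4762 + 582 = 5344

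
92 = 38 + 54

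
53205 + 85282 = 138487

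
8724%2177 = 16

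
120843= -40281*(-3 ) 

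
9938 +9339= 19277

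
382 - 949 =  - 567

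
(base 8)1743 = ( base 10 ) 995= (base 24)1hb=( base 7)2621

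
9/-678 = -3/226 = -0.01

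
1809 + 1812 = 3621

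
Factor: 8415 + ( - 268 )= 8147^1 = 8147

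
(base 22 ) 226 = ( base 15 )47d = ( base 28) 18A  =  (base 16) 3FA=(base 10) 1018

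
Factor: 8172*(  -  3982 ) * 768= - 2^11*3^3 * 11^1 *181^1*227^1 = - 24991414272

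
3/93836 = 3/93836 = 0.00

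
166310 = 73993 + 92317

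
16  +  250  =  266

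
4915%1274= 1093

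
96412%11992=476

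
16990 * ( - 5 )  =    -  84950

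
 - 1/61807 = -1 + 61806/61807 = - 0.00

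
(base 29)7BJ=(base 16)1851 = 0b1100001010001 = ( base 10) 6225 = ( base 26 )95b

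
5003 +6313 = 11316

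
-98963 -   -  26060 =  - 72903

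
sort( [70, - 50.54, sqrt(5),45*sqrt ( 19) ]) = [ - 50.54, sqrt(5), 70, 45*sqrt (19)]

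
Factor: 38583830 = 2^1*5^1*1847^1*2089^1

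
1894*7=13258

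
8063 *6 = 48378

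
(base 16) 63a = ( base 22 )36a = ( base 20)3JE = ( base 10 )1594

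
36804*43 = 1582572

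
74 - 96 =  - 22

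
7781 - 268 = 7513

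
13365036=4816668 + 8548368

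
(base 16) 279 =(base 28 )MH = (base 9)773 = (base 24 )129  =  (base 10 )633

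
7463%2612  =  2239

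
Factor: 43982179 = 17^1 * 2587187^1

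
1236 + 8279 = 9515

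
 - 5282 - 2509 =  - 7791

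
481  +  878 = 1359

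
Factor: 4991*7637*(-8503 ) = -7^2*11^1*23^1*31^1*773^1*1091^1 = -  324102618301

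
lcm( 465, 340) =31620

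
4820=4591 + 229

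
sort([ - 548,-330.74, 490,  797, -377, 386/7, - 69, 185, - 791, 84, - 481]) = [ -791, - 548, - 481,-377,  -  330.74, - 69, 386/7,84,185, 490, 797 ]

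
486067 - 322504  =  163563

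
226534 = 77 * 2942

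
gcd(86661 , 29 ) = 1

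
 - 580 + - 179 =- 759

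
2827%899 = 130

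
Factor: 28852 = 2^2*7213^1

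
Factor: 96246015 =3^1*5^1*401^1*16001^1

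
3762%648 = 522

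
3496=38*92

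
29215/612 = 29215/612 = 47.74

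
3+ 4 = 7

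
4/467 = 4/467 = 0.01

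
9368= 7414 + 1954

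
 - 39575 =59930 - 99505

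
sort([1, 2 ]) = [1, 2] 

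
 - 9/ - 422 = 9/422 = 0.02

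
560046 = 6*93341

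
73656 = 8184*9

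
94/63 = 1+ 31/63 = 1.49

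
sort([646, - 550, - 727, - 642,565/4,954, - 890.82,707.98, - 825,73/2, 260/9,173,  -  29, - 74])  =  [ - 890.82, - 825, - 727, - 642, - 550, - 74, -29,260/9,73/2 , 565/4,173,646,707.98,954 ]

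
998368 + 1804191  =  2802559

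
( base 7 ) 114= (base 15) 40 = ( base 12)50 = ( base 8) 74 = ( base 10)60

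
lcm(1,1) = 1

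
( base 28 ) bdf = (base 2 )10001100101011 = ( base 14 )33D1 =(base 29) AKD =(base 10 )9003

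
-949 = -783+-166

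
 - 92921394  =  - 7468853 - 85452541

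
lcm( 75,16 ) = 1200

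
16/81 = 16/81= 0.20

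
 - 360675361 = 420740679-781416040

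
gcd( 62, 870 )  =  2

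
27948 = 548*51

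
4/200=1/50= 0.02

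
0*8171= 0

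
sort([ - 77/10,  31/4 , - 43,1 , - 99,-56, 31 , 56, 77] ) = [ - 99,  -  56, - 43,-77/10,1, 31/4,  31,56 , 77] 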